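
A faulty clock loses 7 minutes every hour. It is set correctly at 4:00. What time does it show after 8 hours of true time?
For every 60 true minutes, the faulty clock advances 60 - 7 = 53 minutes.
True elapsed: 8 hours = 480 minutes.
Faulty clock advances: 480 x 53/60 = 424 minutes (drift: 56 minutes behind).
Shown time: 4:00 + 424 minutes = 11:04.

Final answer: 11:04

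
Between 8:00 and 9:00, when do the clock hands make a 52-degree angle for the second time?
At t minutes past 8:00, the hour hand is at 30 x 8 + 0.5t degrees and the minute hand is at 6t degrees.
The smaller angle between them is 52 degrees when |30H - 5.5t| = 52 or |30H - 5.5t| = 308.
With H = 8, solve 30 x 8 - 5.5t = +/- target for each target:
  t = (30 x 8 - 52) / 5.5 = 34.18
  t = (30 x 8 + 52) / 5.5 = 53.09
  t = (30 x 8 - 308) / 5.5 = -12.36 (outside (0, 60))
  t = (30 x 8 + 308) / 5.5 = 99.64 (outside (0, 60))
Valid solutions in (0, 60): {34.18, 53.09} minutes.
The second occurrence is t = 53.09 minutes.
The hands form a 52-degree angle at 53.09 minutes past 8:00.

Final answer: 53.09 minutes past 8:00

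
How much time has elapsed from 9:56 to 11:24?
From 9:56 to 11:24:
(11 x 60 + 24) - (9 x 60 + 56) = 684 - 596 = 88 minutes
= 1 hour and 28 minutes

Final answer: 1 hour and 28 minutes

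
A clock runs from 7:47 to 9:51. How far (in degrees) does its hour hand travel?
The hour hand moves 0.5 degrees per minute.
Time elapsed: 9:51 - 7:47 = 124 minutes
Angular displacement: 124 x 0.5 = 62 degrees

Final answer: 62 degrees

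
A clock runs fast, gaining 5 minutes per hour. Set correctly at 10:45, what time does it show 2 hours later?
For every 60 true minutes, the faulty clock advances 60 + 5 = 65 minutes.
True elapsed: 2 hours = 120 minutes.
Faulty clock advances: 120 x 65/60 = 130 minutes (drift: 10 minutes ahead).
Shown time: 10:45 + 130 minutes = 12:55.

Final answer: 12:55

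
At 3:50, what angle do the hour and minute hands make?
Hour hand position: 3 x 30 + 50 x 0.5 = 115 degrees
Minute hand position: 50 x 6 = 300 degrees
Difference: |115 - 300| = 185 degrees
Since 185 > 180, the smaller angle is 360 - 185 = 175 degrees

Final answer: 175 degrees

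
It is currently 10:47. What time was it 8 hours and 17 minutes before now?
Starting time: 10:47 = 647 total minutes past 12:00
Subtracting: 8 hours and 17 minutes = 497 minutes
647 - 497 = 150 minutes
= 2 hours and 30 minutes past 12:00 = 2:30

Final answer: 2:30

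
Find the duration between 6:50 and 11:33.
From 6:50 to 11:33:
(11 x 60 + 33) - (6 x 60 + 50) = 693 - 410 = 283 minutes
= 4 hours and 43 minutes

Final answer: 4 hours and 43 minutes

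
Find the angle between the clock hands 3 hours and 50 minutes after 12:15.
First find the time 3 hours and 50 minutes after 12:15.
Total minutes: 12 x 60 + 15 + 3 x 60 + 50 = 965.
965 mod 720 = 245 minutes = 4:05.
Now compute the angle at 4:05:
Hour hand: 4 x 30 + 5 x 0.5 = 122.5 degrees
Minute hand: 5 x 6 = 30 degrees
Difference: |122.5 - 30| = 92.5 degrees
The angle is 92.5 degrees

Final answer: 92.5 degrees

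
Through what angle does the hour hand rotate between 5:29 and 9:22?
The hour hand moves 0.5 degrees per minute.
Time elapsed: 9:22 - 5:29 = 233 minutes
Angular displacement: 233 x 0.5 = 116.5 degrees

Final answer: 116.5 degrees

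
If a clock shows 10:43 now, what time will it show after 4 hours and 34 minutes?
Starting time: 10:43
Adding 34 minutes to 43 minutes: 43 + 34 = 77 minutes = 1 hour and 17 minutes
Adding 4 hours: 10 + 4 + 1 (carry) = 15 - 12 = 3
Final time: 3:17

Final answer: 3:17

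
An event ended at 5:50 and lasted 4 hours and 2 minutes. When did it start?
Starting time: 5:50 = 350 total minutes past 12:00
Subtracting: 4 hours and 2 minutes = 242 minutes
350 - 242 = 108 minutes
= 1 hour and 48 minutes past 12:00 = 1:48

Final answer: 1:48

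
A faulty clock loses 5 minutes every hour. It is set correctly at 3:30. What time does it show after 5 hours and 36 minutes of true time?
For every 60 true minutes, the faulty clock advances 60 - 5 = 55 minutes.
True elapsed: 5 hours and 36 minutes = 336 minutes.
Faulty clock advances: 336 x 55/60 = 308 minutes (drift: 28 minutes behind).
Shown time: 3:30 + 308 minutes = 8:38.

Final answer: 8:38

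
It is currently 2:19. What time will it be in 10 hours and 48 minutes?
Starting time: 2:19
Adding 48 minutes to 19 minutes: 19 + 48 = 67 minutes = 1 hour and 7 minutes
Adding 10 hours: 2 + 10 + 1 (carry) = 13 - 12 = 1
Final time: 1:07

Final answer: 1:07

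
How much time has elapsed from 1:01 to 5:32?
From 1:01 to 5:32:
(5 x 60 + 32) - (1 x 60 + 1) = 332 - 61 = 271 minutes
= 4 hours and 31 minutes

Final answer: 4 hours and 31 minutes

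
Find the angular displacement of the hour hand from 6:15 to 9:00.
The hour hand moves 0.5 degrees per minute.
Time elapsed: 9:00 - 6:15 = 165 minutes
Angular displacement: 165 x 0.5 = 82.5 degrees

Final answer: 82.5 degrees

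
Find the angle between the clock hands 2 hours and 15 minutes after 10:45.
First find the time 2 hours and 15 minutes after 10:45.
Total minutes: 10 x 60 + 45 + 2 x 60 + 15 = 780.
780 mod 720 = 60 minutes = 1:00.
Now compute the angle at 1:00:
Hour hand: 1 x 30 + 0 x 0.5 = 30 degrees
Minute hand: 0 x 6 = 0 degrees
Difference: |30 - 0| = 30 degrees
The angle is 30 degrees

Final answer: 30 degrees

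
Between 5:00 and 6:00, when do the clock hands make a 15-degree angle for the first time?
At t minutes past 5:00, the hour hand is at 30 x 5 + 0.5t degrees and the minute hand is at 6t degrees.
The smaller angle between them is 15 degrees when |30H - 5.5t| = 15 or |30H - 5.5t| = 345.
With H = 5, solve 30 x 5 - 5.5t = +/- target for each target:
  t = (30 x 5 - 15) / 5.5 = 24.55
  t = (30 x 5 + 15) / 5.5 = 30
  t = (30 x 5 - 345) / 5.5 = -35.45 (outside (0, 60))
  t = (30 x 5 + 345) / 5.5 = 90 (outside (0, 60))
Valid solutions in (0, 60): {24.55, 30} minutes.
The first occurrence is t = 24.55 minutes.
The hands form a 15-degree angle at 24.55 minutes past 5:00.

Final answer: 24.55 minutes past 5:00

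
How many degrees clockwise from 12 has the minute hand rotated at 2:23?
The minute hand moves 6 degrees per minute.
At 2:23: 23 x 6 = 138 degrees

Final answer: 138 degrees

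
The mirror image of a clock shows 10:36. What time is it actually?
Reflection across the vertical (12-6) axis maps a hand at angle A degrees to (360 - A) degrees, which sends a reading of T minutes past 12:00 to (720 - T) minutes past 12:00.
Mirror reads 10:36 = 636 minutes past 12:00.
Actual time: (720 - 636) mod 720 = 84 minutes = 1:24.

Final answer: 1:24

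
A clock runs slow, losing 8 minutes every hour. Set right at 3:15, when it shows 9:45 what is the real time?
For every 60 true minutes, the faulty clock advances 52 minutes, so 1 faulty-clock minute corresponds to 60/52 true minutes.
From 3:15 to 9:45 on the faulty dial is 390 minutes.
True elapsed: 390 x 60/52 = 450 minutes = 7 hours and 30 minutes.
True time: 3:15 + 7 hours and 30 minutes = 10:45.

Final answer: 10:45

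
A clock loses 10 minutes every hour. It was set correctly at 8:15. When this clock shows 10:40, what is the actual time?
For every 60 true minutes, the faulty clock advances 50 minutes, so 1 faulty-clock minute corresponds to 60/50 true minutes.
From 8:15 to 10:40 on the faulty dial is 145 minutes.
True elapsed: 145 x 60/50 = 174 minutes = 2 hours and 54 minutes.
True time: 8:15 + 2 hours and 54 minutes = 11:09.

Final answer: 11:09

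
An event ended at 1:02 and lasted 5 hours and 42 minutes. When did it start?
Starting time: 1:02 = 62 total minutes past 12:00
Subtracting: 5 hours and 42 minutes = 342 minutes
62 - 342 = -280 (negative, add 12 hours = 720) = 440 minutes
= 7 hours and 20 minutes past 12:00 = 7:20

Final answer: 7:20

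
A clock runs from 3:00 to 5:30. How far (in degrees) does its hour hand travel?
The hour hand moves 0.5 degrees per minute.
Time elapsed: 5:30 - 3:00 = 150 minutes
Angular displacement: 150 x 0.5 = 75 degrees

Final answer: 75 degrees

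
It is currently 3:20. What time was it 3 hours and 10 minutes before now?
Starting time: 3:20 = 200 total minutes past 12:00
Subtracting: 3 hours and 10 minutes = 190 minutes
200 - 190 = 10 minutes
= 10 minutes past 12:00 = 12:10

Final answer: 12:10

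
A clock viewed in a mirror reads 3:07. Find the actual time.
Reflection across the vertical (12-6) axis maps a hand at angle A degrees to (360 - A) degrees, which sends a reading of T minutes past 12:00 to (720 - T) minutes past 12:00.
Mirror reads 3:07 = 187 minutes past 12:00.
Actual time: (720 - 187) mod 720 = 533 minutes = 8:53.

Final answer: 8:53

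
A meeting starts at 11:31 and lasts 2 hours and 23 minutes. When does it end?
Starting time: 11:31
Adding 23 minutes to 31 minutes: 31 + 23 = 54 minutes
Adding 2 hours: 11 + 2 = 13 - 12 = 1
Final time: 1:54

Final answer: 1:54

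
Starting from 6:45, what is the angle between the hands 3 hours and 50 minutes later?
First find the time 3 hours and 50 minutes after 6:45.
Total minutes: 6 x 60 + 45 + 3 x 60 + 50 = 635.
635 mod 720 = 635 minutes = 10:35.
Now compute the angle at 10:35:
Hour hand: 10 x 30 + 35 x 0.5 = 317.5 degrees
Minute hand: 35 x 6 = 210 degrees
Difference: |317.5 - 210| = 107.5 degrees
The angle is 107.5 degrees

Final answer: 107.5 degrees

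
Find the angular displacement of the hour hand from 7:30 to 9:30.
The hour hand moves 0.5 degrees per minute.
Time elapsed: 9:30 - 7:30 = 120 minutes
Angular displacement: 120 x 0.5 = 60 degrees

Final answer: 60 degrees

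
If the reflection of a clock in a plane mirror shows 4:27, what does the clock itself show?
Reflection across the vertical (12-6) axis maps a hand at angle A degrees to (360 - A) degrees, which sends a reading of T minutes past 12:00 to (720 - T) minutes past 12:00.
Mirror reads 4:27 = 267 minutes past 12:00.
Actual time: (720 - 267) mod 720 = 453 minutes = 7:33.

Final answer: 7:33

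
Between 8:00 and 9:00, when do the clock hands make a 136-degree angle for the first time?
At t minutes past 8:00, the hour hand is at 30 x 8 + 0.5t degrees and the minute hand is at 6t degrees.
The smaller angle between them is 136 degrees when |30H - 5.5t| = 136 or |30H - 5.5t| = 224.
With H = 8, solve 30 x 8 - 5.5t = +/- target for each target:
  t = (30 x 8 - 136) / 5.5 = 18.91
  t = (30 x 8 + 136) / 5.5 = 68.36 (outside (0, 60))
  t = (30 x 8 - 224) / 5.5 = 2.91
  t = (30 x 8 + 224) / 5.5 = 84.36 (outside (0, 60))
Valid solutions in (0, 60): {2.91, 18.91} minutes.
The first occurrence is t = 2.91 minutes.
The hands form a 136-degree angle at 2.91 minutes past 8:00.

Final answer: 2.91 minutes past 8:00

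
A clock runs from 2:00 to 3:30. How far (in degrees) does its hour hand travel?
The hour hand moves 0.5 degrees per minute.
Time elapsed: 3:30 - 2:00 = 90 minutes
Angular displacement: 90 x 0.5 = 45 degrees

Final answer: 45 degrees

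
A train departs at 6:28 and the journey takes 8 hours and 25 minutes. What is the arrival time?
Starting time: 6:28
Adding 25 minutes to 28 minutes: 28 + 25 = 53 minutes
Adding 8 hours: 6 + 8 = 14 - 12 = 2
Final time: 2:53

Final answer: 2:53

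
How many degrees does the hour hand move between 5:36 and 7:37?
The hour hand moves 0.5 degrees per minute.
Time elapsed: 7:37 - 5:36 = 121 minutes
Angular displacement: 121 x 0.5 = 60.5 degrees

Final answer: 60.5 degrees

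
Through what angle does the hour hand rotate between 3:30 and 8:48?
The hour hand moves 0.5 degrees per minute.
Time elapsed: 8:48 - 3:30 = 318 minutes
Angular displacement: 318 x 0.5 = 159 degrees

Final answer: 159 degrees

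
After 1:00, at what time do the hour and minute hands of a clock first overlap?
The minute hand gains 5.5 degrees per minute on the hour hand.
At 1:00, the hour hand is at 30 degrees and the minute hand is at 0 degrees.
The gap is 30 degrees. Time to close: 30/5.5 = 60 x 1/11 = 5.45 minutes.
The hands overlap at 5.45 minutes past 1:00.

Final answer: 5.45 minutes past 1:00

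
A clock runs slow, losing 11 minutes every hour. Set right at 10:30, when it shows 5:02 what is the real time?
For every 60 true minutes, the faulty clock advances 49 minutes, so 1 faulty-clock minute corresponds to 60/49 true minutes.
From 10:30 to 5:02 on the faulty dial is 392 minutes.
True elapsed: 392 x 60/49 = 480 minutes = 8 hours.
True time: 10:30 + 8 hours = 6:30.

Final answer: 6:30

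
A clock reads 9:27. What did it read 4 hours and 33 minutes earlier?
Starting time: 9:27 = 567 total minutes past 12:00
Subtracting: 4 hours and 33 minutes = 273 minutes
567 - 273 = 294 minutes
= 4 hours and 54 minutes past 12:00 = 4:54

Final answer: 4:54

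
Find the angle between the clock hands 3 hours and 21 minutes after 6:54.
First find the time 3 hours and 21 minutes after 6:54.
Total minutes: 6 x 60 + 54 + 3 x 60 + 21 = 615.
615 mod 720 = 615 minutes = 10:15.
Now compute the angle at 10:15:
Hour hand: 10 x 30 + 15 x 0.5 = 307.5 degrees
Minute hand: 15 x 6 = 90 degrees
Difference: |307.5 - 90| = 217.5 degrees
Smaller angle: 360 - 217.5 = 142.5 degrees

Final answer: 142.5 degrees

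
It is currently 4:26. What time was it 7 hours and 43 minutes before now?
Starting time: 4:26 = 266 total minutes past 12:00
Subtracting: 7 hours and 43 minutes = 463 minutes
266 - 463 = -197 (negative, add 12 hours = 720) = 523 minutes
= 8 hours and 43 minutes past 12:00 = 8:43

Final answer: 8:43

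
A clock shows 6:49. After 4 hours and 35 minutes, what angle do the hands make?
First find the time 4 hours and 35 minutes after 6:49.
Total minutes: 6 x 60 + 49 + 4 x 60 + 35 = 684.
684 mod 720 = 684 minutes = 11:24.
Now compute the angle at 11:24:
Hour hand: 11 x 30 + 24 x 0.5 = 342 degrees
Minute hand: 24 x 6 = 144 degrees
Difference: |342 - 144| = 198 degrees
Smaller angle: 360 - 198 = 162 degrees

Final answer: 162 degrees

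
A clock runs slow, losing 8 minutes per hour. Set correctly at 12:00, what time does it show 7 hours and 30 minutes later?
For every 60 true minutes, the faulty clock advances 60 - 8 = 52 minutes.
True elapsed: 7 hours and 30 minutes = 450 minutes.
Faulty clock advances: 450 x 52/60 = 390 minutes (drift: 60 minutes behind).
Shown time: 12:00 + 390 minutes = 6:30.

Final answer: 6:30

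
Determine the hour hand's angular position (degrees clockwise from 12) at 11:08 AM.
The hour hand moves 30 degrees per hour and 0.5 degrees per minute.
At 11:08: (11) x 30 + 8 x 0.5 = 330 + 4 = 334 degrees

Final answer: 334 degrees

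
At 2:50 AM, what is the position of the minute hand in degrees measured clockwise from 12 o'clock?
The minute hand moves 6 degrees per minute.
At 2:50: 50 x 6 = 300 degrees

Final answer: 300 degrees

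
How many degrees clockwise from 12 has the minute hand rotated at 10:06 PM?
The minute hand moves 6 degrees per minute.
At 10:06: 6 x 6 = 36 degrees

Final answer: 36 degrees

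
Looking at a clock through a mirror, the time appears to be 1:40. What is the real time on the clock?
Reflection across the vertical (12-6) axis maps a hand at angle A degrees to (360 - A) degrees, which sends a reading of T minutes past 12:00 to (720 - T) minutes past 12:00.
Mirror reads 1:40 = 100 minutes past 12:00.
Actual time: (720 - 100) mod 720 = 620 minutes = 10:20.

Final answer: 10:20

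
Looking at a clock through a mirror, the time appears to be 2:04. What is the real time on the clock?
Reflection across the vertical (12-6) axis maps a hand at angle A degrees to (360 - A) degrees, which sends a reading of T minutes past 12:00 to (720 - T) minutes past 12:00.
Mirror reads 2:04 = 124 minutes past 12:00.
Actual time: (720 - 124) mod 720 = 596 minutes = 9:56.

Final answer: 9:56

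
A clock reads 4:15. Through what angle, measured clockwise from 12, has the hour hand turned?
The hour hand moves 30 degrees per hour and 0.5 degrees per minute.
At 4:15: (4) x 30 + 15 x 0.5 = 120 + 7.5 = 127.5 degrees

Final answer: 127.5 degrees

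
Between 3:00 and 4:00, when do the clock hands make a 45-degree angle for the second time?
At t minutes past 3:00, the hour hand is at 30 x 3 + 0.5t degrees and the minute hand is at 6t degrees.
The smaller angle between them is 45 degrees when |30H - 5.5t| = 45 or |30H - 5.5t| = 315.
With H = 3, solve 30 x 3 - 5.5t = +/- target for each target:
  t = (30 x 3 - 45) / 5.5 = 8.18
  t = (30 x 3 + 45) / 5.5 = 24.55
  t = (30 x 3 - 315) / 5.5 = -40.91 (outside (0, 60))
  t = (30 x 3 + 315) / 5.5 = 73.64 (outside (0, 60))
Valid solutions in (0, 60): {8.18, 24.55} minutes.
The second occurrence is t = 24.55 minutes.
The hands form a 45-degree angle at 24.55 minutes past 3:00.

Final answer: 24.55 minutes past 3:00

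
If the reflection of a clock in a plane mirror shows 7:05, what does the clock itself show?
Reflection across the vertical (12-6) axis maps a hand at angle A degrees to (360 - A) degrees, which sends a reading of T minutes past 12:00 to (720 - T) minutes past 12:00.
Mirror reads 7:05 = 425 minutes past 12:00.
Actual time: (720 - 425) mod 720 = 295 minutes = 4:55.

Final answer: 4:55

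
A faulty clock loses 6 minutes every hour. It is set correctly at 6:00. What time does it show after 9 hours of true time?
For every 60 true minutes, the faulty clock advances 60 - 6 = 54 minutes.
True elapsed: 9 hours = 540 minutes.
Faulty clock advances: 540 x 54/60 = 486 minutes (drift: 54 minutes behind).
Shown time: 6:00 + 486 minutes = 2:06.

Final answer: 2:06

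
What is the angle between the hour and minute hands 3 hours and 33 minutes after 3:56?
First find the time 3 hours and 33 minutes after 3:56.
Total minutes: 3 x 60 + 56 + 3 x 60 + 33 = 449.
449 mod 720 = 449 minutes = 7:29.
Now compute the angle at 7:29:
Hour hand: 7 x 30 + 29 x 0.5 = 224.5 degrees
Minute hand: 29 x 6 = 174 degrees
Difference: |224.5 - 174| = 50.5 degrees
The angle is 50.5 degrees

Final answer: 50.5 degrees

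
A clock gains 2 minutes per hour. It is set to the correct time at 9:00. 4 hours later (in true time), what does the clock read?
For every 60 true minutes, the faulty clock advances 60 + 2 = 62 minutes.
True elapsed: 4 hours = 240 minutes.
Faulty clock advances: 240 x 62/60 = 248 minutes (drift: 8 minutes ahead).
Shown time: 9:00 + 248 minutes = 1:08.

Final answer: 1:08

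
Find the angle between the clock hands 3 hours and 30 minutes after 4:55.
First find the time 3 hours and 30 minutes after 4:55.
Total minutes: 4 x 60 + 55 + 3 x 60 + 30 = 505.
505 mod 720 = 505 minutes = 8:25.
Now compute the angle at 8:25:
Hour hand: 8 x 30 + 25 x 0.5 = 252.5 degrees
Minute hand: 25 x 6 = 150 degrees
Difference: |252.5 - 150| = 102.5 degrees
The angle is 102.5 degrees

Final answer: 102.5 degrees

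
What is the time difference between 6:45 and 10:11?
From 6:45 to 10:11:
(10 x 60 + 11) - (6 x 60 + 45) = 611 - 405 = 206 minutes
= 3 hours and 26 minutes

Final answer: 3 hours and 26 minutes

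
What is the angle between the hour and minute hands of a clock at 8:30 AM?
Hour hand position: 8 x 30 + 30 x 0.5 = 255 degrees
Minute hand position: 30 x 6 = 180 degrees
Difference: |255 - 180| = 75 degrees
The angle between the hands is 75 degrees

Final answer: 75 degrees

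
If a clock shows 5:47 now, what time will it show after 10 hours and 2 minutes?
Starting time: 5:47
Adding 2 minutes to 47 minutes: 47 + 2 = 49 minutes
Adding 10 hours: 5 + 10 = 15 - 12 = 3
Final time: 3:49

Final answer: 3:49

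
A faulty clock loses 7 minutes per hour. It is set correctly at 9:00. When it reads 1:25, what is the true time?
For every 60 true minutes, the faulty clock advances 53 minutes, so 1 faulty-clock minute corresponds to 60/53 true minutes.
From 9:00 to 1:25 on the faulty dial is 265 minutes.
True elapsed: 265 x 60/53 = 300 minutes = 5 hours.
True time: 9:00 + 5 hours = 2:00.

Final answer: 2:00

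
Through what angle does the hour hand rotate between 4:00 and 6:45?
The hour hand moves 0.5 degrees per minute.
Time elapsed: 6:45 - 4:00 = 165 minutes
Angular displacement: 165 x 0.5 = 82.5 degrees

Final answer: 82.5 degrees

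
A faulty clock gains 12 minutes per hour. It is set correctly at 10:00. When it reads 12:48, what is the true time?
For every 60 true minutes, the faulty clock advances 72 minutes, so 1 faulty-clock minute corresponds to 60/72 true minutes.
From 10:00 to 12:48 on the faulty dial is 168 minutes.
True elapsed: 168 x 60/72 = 140 minutes = 2 hours and 20 minutes.
True time: 10:00 + 2 hours and 20 minutes = 12:20.

Final answer: 12:20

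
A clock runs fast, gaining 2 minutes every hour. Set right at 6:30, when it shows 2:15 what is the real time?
For every 60 true minutes, the faulty clock advances 62 minutes, so 1 faulty-clock minute corresponds to 60/62 true minutes.
From 6:30 to 2:15 on the faulty dial is 465 minutes.
True elapsed: 465 x 60/62 = 450 minutes = 7 hours and 30 minutes.
True time: 6:30 + 7 hours and 30 minutes = 2:00.

Final answer: 2:00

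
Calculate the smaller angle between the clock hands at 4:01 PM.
Hour hand position: 4 x 30 + 1 x 0.5 = 120.5 degrees
Minute hand position: 1 x 6 = 6 degrees
Difference: |120.5 - 6| = 114.5 degrees
The angle between the hands is 114.5 degrees

Final answer: 114.5 degrees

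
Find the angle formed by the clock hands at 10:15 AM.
Hour hand position: 10 x 30 + 15 x 0.5 = 307.5 degrees
Minute hand position: 15 x 6 = 90 degrees
Difference: |307.5 - 90| = 217.5 degrees
Since 217.5 > 180, the smaller angle is 360 - 217.5 = 142.5 degrees

Final answer: 142.5 degrees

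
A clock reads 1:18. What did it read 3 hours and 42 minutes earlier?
Starting time: 1:18 = 78 total minutes past 12:00
Subtracting: 3 hours and 42 minutes = 222 minutes
78 - 222 = -144 (negative, add 12 hours = 720) = 576 minutes
= 9 hours and 36 minutes past 12:00 = 9:36

Final answer: 9:36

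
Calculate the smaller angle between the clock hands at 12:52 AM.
Hour hand position: 0 x 30 + 52 x 0.5 = 26 degrees
Minute hand position: 52 x 6 = 312 degrees
Difference: |26 - 312| = 286 degrees
Since 286 > 180, the smaller angle is 360 - 286 = 74 degrees

Final answer: 74 degrees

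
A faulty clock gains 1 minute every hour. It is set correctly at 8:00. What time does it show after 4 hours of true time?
For every 60 true minutes, the faulty clock advances 60 + 1 = 61 minutes.
True elapsed: 4 hours = 240 minutes.
Faulty clock advances: 240 x 61/60 = 244 minutes (drift: 4 minutes ahead).
Shown time: 8:00 + 244 minutes = 12:04.

Final answer: 12:04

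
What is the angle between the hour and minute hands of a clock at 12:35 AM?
Hour hand position: 0 x 30 + 35 x 0.5 = 17.5 degrees
Minute hand position: 35 x 6 = 210 degrees
Difference: |17.5 - 210| = 192.5 degrees
Since 192.5 > 180, the smaller angle is 360 - 192.5 = 167.5 degrees

Final answer: 167.5 degrees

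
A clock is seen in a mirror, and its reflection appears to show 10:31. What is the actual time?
Reflection across the vertical (12-6) axis maps a hand at angle A degrees to (360 - A) degrees, which sends a reading of T minutes past 12:00 to (720 - T) minutes past 12:00.
Mirror reads 10:31 = 631 minutes past 12:00.
Actual time: (720 - 631) mod 720 = 89 minutes = 1:29.

Final answer: 1:29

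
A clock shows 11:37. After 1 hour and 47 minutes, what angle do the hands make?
First find the time 1 hour and 47 minutes after 11:37.
Total minutes: 11 x 60 + 37 + 1 x 60 + 47 = 804.
804 mod 720 = 84 minutes = 1:24.
Now compute the angle at 1:24:
Hour hand: 1 x 30 + 24 x 0.5 = 42 degrees
Minute hand: 24 x 6 = 144 degrees
Difference: |42 - 144| = 102 degrees
The angle is 102 degrees

Final answer: 102 degrees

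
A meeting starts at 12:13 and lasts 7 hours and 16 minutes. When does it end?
Starting time: 12:13
Adding 16 minutes to 13 minutes: 13 + 16 = 29 minutes
Adding 7 hours: 12 + 7 = 19 - 12 = 7
Final time: 7:29

Final answer: 7:29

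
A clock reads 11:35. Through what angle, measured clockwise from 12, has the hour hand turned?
The hour hand moves 30 degrees per hour and 0.5 degrees per minute.
At 11:35: (11) x 30 + 35 x 0.5 = 330 + 17.5 = 347.5 degrees

Final answer: 347.5 degrees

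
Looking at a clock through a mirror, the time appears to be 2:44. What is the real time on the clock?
Reflection across the vertical (12-6) axis maps a hand at angle A degrees to (360 - A) degrees, which sends a reading of T minutes past 12:00 to (720 - T) minutes past 12:00.
Mirror reads 2:44 = 164 minutes past 12:00.
Actual time: (720 - 164) mod 720 = 556 minutes = 9:16.

Final answer: 9:16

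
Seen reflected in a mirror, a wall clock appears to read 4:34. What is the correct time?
Reflection across the vertical (12-6) axis maps a hand at angle A degrees to (360 - A) degrees, which sends a reading of T minutes past 12:00 to (720 - T) minutes past 12:00.
Mirror reads 4:34 = 274 minutes past 12:00.
Actual time: (720 - 274) mod 720 = 446 minutes = 7:26.

Final answer: 7:26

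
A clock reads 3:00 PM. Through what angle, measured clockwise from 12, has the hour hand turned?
The hour hand moves 30 degrees per hour and 0.5 degrees per minute.
At 3:00: (3) x 30 + 0 x 0.5 = 90 + 0 = 90 degrees

Final answer: 90 degrees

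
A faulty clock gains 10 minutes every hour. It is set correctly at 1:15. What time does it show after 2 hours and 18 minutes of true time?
For every 60 true minutes, the faulty clock advances 60 + 10 = 70 minutes.
True elapsed: 2 hours and 18 minutes = 138 minutes.
Faulty clock advances: 138 x 70/60 = 161 minutes (drift: 23 minutes ahead).
Shown time: 1:15 + 161 minutes = 3:56.

Final answer: 3:56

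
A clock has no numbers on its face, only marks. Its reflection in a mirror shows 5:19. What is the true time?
Reflection across the vertical (12-6) axis maps a hand at angle A degrees to (360 - A) degrees, which sends a reading of T minutes past 12:00 to (720 - T) minutes past 12:00.
Mirror reads 5:19 = 319 minutes past 12:00.
Actual time: (720 - 319) mod 720 = 401 minutes = 6:41.

Final answer: 6:41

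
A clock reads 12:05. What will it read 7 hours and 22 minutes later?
Starting time: 12:05
Adding 22 minutes to 5 minutes: 5 + 22 = 27 minutes
Adding 7 hours: 12 + 7 = 19 - 12 = 7
Final time: 7:27

Final answer: 7:27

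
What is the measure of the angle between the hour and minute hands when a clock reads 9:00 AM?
Hour hand position: 9 x 30 + 0 x 0.5 = 270 degrees
Minute hand position: 0 x 6 = 0 degrees
Difference: |270 - 0| = 270 degrees
Since 270 > 180, the smaller angle is 360 - 270 = 90 degrees

Final answer: 90 degrees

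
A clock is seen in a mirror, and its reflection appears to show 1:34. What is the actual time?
Reflection across the vertical (12-6) axis maps a hand at angle A degrees to (360 - A) degrees, which sends a reading of T minutes past 12:00 to (720 - T) minutes past 12:00.
Mirror reads 1:34 = 94 minutes past 12:00.
Actual time: (720 - 94) mod 720 = 626 minutes = 10:26.

Final answer: 10:26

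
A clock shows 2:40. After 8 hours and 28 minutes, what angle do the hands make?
First find the time 8 hours and 28 minutes after 2:40.
Total minutes: 2 x 60 + 40 + 8 x 60 + 28 = 668.
668 mod 720 = 668 minutes = 11:08.
Now compute the angle at 11:08:
Hour hand: 11 x 30 + 8 x 0.5 = 334 degrees
Minute hand: 8 x 6 = 48 degrees
Difference: |334 - 48| = 286 degrees
Smaller angle: 360 - 286 = 74 degrees

Final answer: 74 degrees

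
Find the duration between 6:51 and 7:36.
From 6:51 to 7:36:
(7 x 60 + 36) - (6 x 60 + 51) = 456 - 411 = 45 minutes
= 45 minutes

Final answer: 45 minutes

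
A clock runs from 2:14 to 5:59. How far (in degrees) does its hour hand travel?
The hour hand moves 0.5 degrees per minute.
Time elapsed: 5:59 - 2:14 = 225 minutes
Angular displacement: 225 x 0.5 = 112.5 degrees

Final answer: 112.5 degrees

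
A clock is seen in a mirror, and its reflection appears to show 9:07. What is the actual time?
Reflection across the vertical (12-6) axis maps a hand at angle A degrees to (360 - A) degrees, which sends a reading of T minutes past 12:00 to (720 - T) minutes past 12:00.
Mirror reads 9:07 = 547 minutes past 12:00.
Actual time: (720 - 547) mod 720 = 173 minutes = 2:53.

Final answer: 2:53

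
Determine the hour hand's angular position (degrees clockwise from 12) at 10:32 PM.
The hour hand moves 30 degrees per hour and 0.5 degrees per minute.
At 10:32: (10) x 30 + 32 x 0.5 = 300 + 16 = 316 degrees

Final answer: 316 degrees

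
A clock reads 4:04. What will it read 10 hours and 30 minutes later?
Starting time: 4:04
Adding 30 minutes to 4 minutes: 4 + 30 = 34 minutes
Adding 10 hours: 4 + 10 = 14 - 12 = 2
Final time: 2:34

Final answer: 2:34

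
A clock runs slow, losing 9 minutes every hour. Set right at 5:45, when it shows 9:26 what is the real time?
For every 60 true minutes, the faulty clock advances 51 minutes, so 1 faulty-clock minute corresponds to 60/51 true minutes.
From 5:45 to 9:26 on the faulty dial is 221 minutes.
True elapsed: 221 x 60/51 = 260 minutes = 4 hours and 20 minutes.
True time: 5:45 + 4 hours and 20 minutes = 10:05.

Final answer: 10:05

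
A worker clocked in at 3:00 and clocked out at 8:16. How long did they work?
From 3:00 to 8:16:
(8 x 60 + 16) - (3 x 60 + 0) = 496 - 180 = 316 minutes
= 5 hours and 16 minutes

Final answer: 5 hours and 16 minutes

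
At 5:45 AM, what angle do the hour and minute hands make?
Hour hand position: 5 x 30 + 45 x 0.5 = 172.5 degrees
Minute hand position: 45 x 6 = 270 degrees
Difference: |172.5 - 270| = 97.5 degrees
The angle between the hands is 97.5 degrees

Final answer: 97.5 degrees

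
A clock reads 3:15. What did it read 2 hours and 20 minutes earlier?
Starting time: 3:15 = 195 total minutes past 12:00
Subtracting: 2 hours and 20 minutes = 140 minutes
195 - 140 = 55 minutes
= 55 minutes past 12:00 = 12:55

Final answer: 12:55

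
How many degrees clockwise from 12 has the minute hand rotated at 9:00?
The minute hand moves 6 degrees per minute.
At 9:00: 0 x 6 = 0 degrees

Final answer: 0 degrees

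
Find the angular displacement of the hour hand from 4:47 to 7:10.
The hour hand moves 0.5 degrees per minute.
Time elapsed: 7:10 - 4:47 = 143 minutes
Angular displacement: 143 x 0.5 = 71.5 degrees

Final answer: 71.5 degrees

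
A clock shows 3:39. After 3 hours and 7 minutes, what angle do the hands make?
First find the time 3 hours and 7 minutes after 3:39.
Total minutes: 3 x 60 + 39 + 3 x 60 + 7 = 406.
406 mod 720 = 406 minutes = 6:46.
Now compute the angle at 6:46:
Hour hand: 6 x 30 + 46 x 0.5 = 203 degrees
Minute hand: 46 x 6 = 276 degrees
Difference: |203 - 276| = 73 degrees
The angle is 73 degrees

Final answer: 73 degrees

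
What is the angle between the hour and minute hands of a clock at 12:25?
Hour hand position: 0 x 30 + 25 x 0.5 = 12.5 degrees
Minute hand position: 25 x 6 = 150 degrees
Difference: |12.5 - 150| = 137.5 degrees
The angle between the hands is 137.5 degrees

Final answer: 137.5 degrees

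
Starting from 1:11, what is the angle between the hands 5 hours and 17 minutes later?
First find the time 5 hours and 17 minutes after 1:11.
Total minutes: 1 x 60 + 11 + 5 x 60 + 17 = 388.
388 mod 720 = 388 minutes = 6:28.
Now compute the angle at 6:28:
Hour hand: 6 x 30 + 28 x 0.5 = 194 degrees
Minute hand: 28 x 6 = 168 degrees
Difference: |194 - 168| = 26 degrees
The angle is 26 degrees

Final answer: 26 degrees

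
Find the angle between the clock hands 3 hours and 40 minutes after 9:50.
First find the time 3 hours and 40 minutes after 9:50.
Total minutes: 9 x 60 + 50 + 3 x 60 + 40 = 810.
810 mod 720 = 90 minutes = 1:30.
Now compute the angle at 1:30:
Hour hand: 1 x 30 + 30 x 0.5 = 45 degrees
Minute hand: 30 x 6 = 180 degrees
Difference: |45 - 180| = 135 degrees
The angle is 135 degrees

Final answer: 135 degrees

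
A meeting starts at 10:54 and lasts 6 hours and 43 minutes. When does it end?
Starting time: 10:54
Adding 43 minutes to 54 minutes: 54 + 43 = 97 minutes = 1 hour and 37 minutes
Adding 6 hours: 10 + 6 + 1 (carry) = 17 - 12 = 5
Final time: 5:37

Final answer: 5:37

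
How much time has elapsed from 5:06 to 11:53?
From 5:06 to 11:53:
(11 x 60 + 53) - (5 x 60 + 6) = 713 - 306 = 407 minutes
= 6 hours and 47 minutes

Final answer: 6 hours and 47 minutes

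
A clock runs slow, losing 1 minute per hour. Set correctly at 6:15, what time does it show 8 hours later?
For every 60 true minutes, the faulty clock advances 60 - 1 = 59 minutes.
True elapsed: 8 hours = 480 minutes.
Faulty clock advances: 480 x 59/60 = 472 minutes (drift: 8 minutes behind).
Shown time: 6:15 + 472 minutes = 2:07.

Final answer: 2:07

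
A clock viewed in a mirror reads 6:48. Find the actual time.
Reflection across the vertical (12-6) axis maps a hand at angle A degrees to (360 - A) degrees, which sends a reading of T minutes past 12:00 to (720 - T) minutes past 12:00.
Mirror reads 6:48 = 408 minutes past 12:00.
Actual time: (720 - 408) mod 720 = 312 minutes = 5:12.

Final answer: 5:12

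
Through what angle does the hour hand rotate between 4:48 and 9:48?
The hour hand moves 0.5 degrees per minute.
Time elapsed: 9:48 - 4:48 = 300 minutes
Angular displacement: 300 x 0.5 = 150 degrees

Final answer: 150 degrees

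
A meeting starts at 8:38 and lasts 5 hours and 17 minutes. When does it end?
Starting time: 8:38
Adding 17 minutes to 38 minutes: 38 + 17 = 55 minutes
Adding 5 hours: 8 + 5 = 13 - 12 = 1
Final time: 1:55

Final answer: 1:55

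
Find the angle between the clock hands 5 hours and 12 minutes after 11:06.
First find the time 5 hours and 12 minutes after 11:06.
Total minutes: 11 x 60 + 6 + 5 x 60 + 12 = 978.
978 mod 720 = 258 minutes = 4:18.
Now compute the angle at 4:18:
Hour hand: 4 x 30 + 18 x 0.5 = 129 degrees
Minute hand: 18 x 6 = 108 degrees
Difference: |129 - 108| = 21 degrees
The angle is 21 degrees

Final answer: 21 degrees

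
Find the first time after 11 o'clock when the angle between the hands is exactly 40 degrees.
At t minutes past 11:00, the hour hand is at 30 x 11 + 0.5t degrees and the minute hand is at 6t degrees.
The smaller angle between them is 40 degrees when |30H - 5.5t| = 40 or |30H - 5.5t| = 320.
With H = 11, solve 30 x 11 - 5.5t = +/- target for each target:
  t = (30 x 11 - 40) / 5.5 = 52.73
  t = (30 x 11 + 40) / 5.5 = 67.27 (outside (0, 60))
  t = (30 x 11 - 320) / 5.5 = 1.82
  t = (30 x 11 + 320) / 5.5 = 118.18 (outside (0, 60))
Valid solutions in (0, 60): {1.82, 52.73} minutes.
The first occurrence is t = 1.82 minutes.
The hands form a 40-degree angle at 1.82 minutes past 11:00.

Final answer: 1.82 minutes past 11:00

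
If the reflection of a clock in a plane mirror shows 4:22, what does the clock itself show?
Reflection across the vertical (12-6) axis maps a hand at angle A degrees to (360 - A) degrees, which sends a reading of T minutes past 12:00 to (720 - T) minutes past 12:00.
Mirror reads 4:22 = 262 minutes past 12:00.
Actual time: (720 - 262) mod 720 = 458 minutes = 7:38.

Final answer: 7:38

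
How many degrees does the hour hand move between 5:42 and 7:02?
The hour hand moves 0.5 degrees per minute.
Time elapsed: 7:02 - 5:42 = 80 minutes
Angular displacement: 80 x 0.5 = 40 degrees

Final answer: 40 degrees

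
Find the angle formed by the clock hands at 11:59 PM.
Hour hand position: 11 x 30 + 59 x 0.5 = 359.5 degrees
Minute hand position: 59 x 6 = 354 degrees
Difference: |359.5 - 354| = 5.5 degrees
The angle between the hands is 5.5 degrees

Final answer: 5.5 degrees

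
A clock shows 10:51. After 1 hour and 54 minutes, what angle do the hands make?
First find the time 1 hour and 54 minutes after 10:51.
Total minutes: 10 x 60 + 51 + 1 x 60 + 54 = 765.
765 mod 720 = 45 minutes = 12:45.
Now compute the angle at 12:45:
Hour hand: 0 x 30 + 45 x 0.5 = 22.5 degrees
Minute hand: 45 x 6 = 270 degrees
Difference: |22.5 - 270| = 247.5 degrees
Smaller angle: 360 - 247.5 = 112.5 degrees

Final answer: 112.5 degrees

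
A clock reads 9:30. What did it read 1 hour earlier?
Starting time: 9:30 = 570 total minutes past 12:00
Subtracting: 1 hour = 60 minutes
570 - 60 = 510 minutes
= 8 hours and 30 minutes past 12:00 = 8:30

Final answer: 8:30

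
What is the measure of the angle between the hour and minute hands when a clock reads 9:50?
Hour hand position: 9 x 30 + 50 x 0.5 = 295 degrees
Minute hand position: 50 x 6 = 300 degrees
Difference: |295 - 300| = 5 degrees
The angle between the hands is 5 degrees

Final answer: 5 degrees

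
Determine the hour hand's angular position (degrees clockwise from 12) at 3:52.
The hour hand moves 30 degrees per hour and 0.5 degrees per minute.
At 3:52: (3) x 30 + 52 x 0.5 = 90 + 26 = 116 degrees

Final answer: 116 degrees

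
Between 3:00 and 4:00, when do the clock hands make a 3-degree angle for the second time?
At t minutes past 3:00, the hour hand is at 30 x 3 + 0.5t degrees and the minute hand is at 6t degrees.
The smaller angle between them is 3 degrees when |30H - 5.5t| = 3 or |30H - 5.5t| = 357.
With H = 3, solve 30 x 3 - 5.5t = +/- target for each target:
  t = (30 x 3 - 3) / 5.5 = 15.82
  t = (30 x 3 + 3) / 5.5 = 16.91
  t = (30 x 3 - 357) / 5.5 = -48.55 (outside (0, 60))
  t = (30 x 3 + 357) / 5.5 = 81.27 (outside (0, 60))
Valid solutions in (0, 60): {15.82, 16.91} minutes.
The second occurrence is t = 16.91 minutes.
The hands form a 3-degree angle at 16.91 minutes past 3:00.

Final answer: 16.91 minutes past 3:00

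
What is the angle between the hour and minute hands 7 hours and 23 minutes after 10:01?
First find the time 7 hours and 23 minutes after 10:01.
Total minutes: 10 x 60 + 1 + 7 x 60 + 23 = 1044.
1044 mod 720 = 324 minutes = 5:24.
Now compute the angle at 5:24:
Hour hand: 5 x 30 + 24 x 0.5 = 162 degrees
Minute hand: 24 x 6 = 144 degrees
Difference: |162 - 144| = 18 degrees
The angle is 18 degrees

Final answer: 18 degrees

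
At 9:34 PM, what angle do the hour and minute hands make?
Hour hand position: 9 x 30 + 34 x 0.5 = 287 degrees
Minute hand position: 34 x 6 = 204 degrees
Difference: |287 - 204| = 83 degrees
The angle between the hands is 83 degrees

Final answer: 83 degrees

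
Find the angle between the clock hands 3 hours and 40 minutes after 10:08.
First find the time 3 hours and 40 minutes after 10:08.
Total minutes: 10 x 60 + 8 + 3 x 60 + 40 = 828.
828 mod 720 = 108 minutes = 1:48.
Now compute the angle at 1:48:
Hour hand: 1 x 30 + 48 x 0.5 = 54 degrees
Minute hand: 48 x 6 = 288 degrees
Difference: |54 - 288| = 234 degrees
Smaller angle: 360 - 234 = 126 degrees

Final answer: 126 degrees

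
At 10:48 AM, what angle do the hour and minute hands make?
Hour hand position: 10 x 30 + 48 x 0.5 = 324 degrees
Minute hand position: 48 x 6 = 288 degrees
Difference: |324 - 288| = 36 degrees
The angle between the hands is 36 degrees

Final answer: 36 degrees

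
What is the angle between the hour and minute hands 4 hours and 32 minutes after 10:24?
First find the time 4 hours and 32 minutes after 10:24.
Total minutes: 10 x 60 + 24 + 4 x 60 + 32 = 896.
896 mod 720 = 176 minutes = 2:56.
Now compute the angle at 2:56:
Hour hand: 2 x 30 + 56 x 0.5 = 88 degrees
Minute hand: 56 x 6 = 336 degrees
Difference: |88 - 336| = 248 degrees
Smaller angle: 360 - 248 = 112 degrees

Final answer: 112 degrees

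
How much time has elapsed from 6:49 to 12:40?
From 6:49 to 12:40:
(12 x 60 + 40) - (6 x 60 + 49) = 760 - 409 = 351 minutes
= 5 hours and 51 minutes

Final answer: 5 hours and 51 minutes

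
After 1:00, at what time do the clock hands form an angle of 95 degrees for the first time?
At t minutes past 1:00, the hour hand is at 30 x 1 + 0.5t degrees and the minute hand is at 6t degrees.
The smaller angle between them is 95 degrees when |30H - 5.5t| = 95 or |30H - 5.5t| = 265.
With H = 1, solve 30 x 1 - 5.5t = +/- target for each target:
  t = (30 x 1 - 95) / 5.5 = -11.82 (outside (0, 60))
  t = (30 x 1 + 95) / 5.5 = 22.73
  t = (30 x 1 - 265) / 5.5 = -42.73 (outside (0, 60))
  t = (30 x 1 + 265) / 5.5 = 53.64
Valid solutions in (0, 60): {22.73, 53.64} minutes.
The first occurrence is t = 22.73 minutes.
The hands form a 95-degree angle at 22.73 minutes past 1:00.

Final answer: 22.73 minutes past 1:00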